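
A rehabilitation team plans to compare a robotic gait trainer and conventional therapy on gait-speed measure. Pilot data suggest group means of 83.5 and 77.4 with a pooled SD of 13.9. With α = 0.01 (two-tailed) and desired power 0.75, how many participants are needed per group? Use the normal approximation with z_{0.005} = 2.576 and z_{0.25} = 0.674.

Cohen's d = |M₁ − M₂| / SD_pooled = |83.5 − 77.4| / 13.9 = 6.1 / 13.9 = 0.439.
For two independent groups with equal n: n = 2·((z_{α/2} + z_β) / d)².
z_{α/2} + z_β = 2.576 + 0.674 = 3.250.
n = 2 × (3.250 / 0.439)² = 2 × 7.403² = 2 × 54.81 = 109.6.
Round up to the next whole participant.

n = 110 per group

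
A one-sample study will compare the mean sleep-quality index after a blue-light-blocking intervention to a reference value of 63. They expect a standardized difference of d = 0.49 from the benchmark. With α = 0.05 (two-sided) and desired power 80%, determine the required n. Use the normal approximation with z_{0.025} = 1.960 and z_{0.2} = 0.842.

n = 33

For a one-sample test: n = ((z_{α/2} + z_β) / d)².
z_{α/2} + z_β = 1.960 + 0.842 = 2.802.
n = (2.802 / 0.49)² = 5.718² = 32.70.
Round up.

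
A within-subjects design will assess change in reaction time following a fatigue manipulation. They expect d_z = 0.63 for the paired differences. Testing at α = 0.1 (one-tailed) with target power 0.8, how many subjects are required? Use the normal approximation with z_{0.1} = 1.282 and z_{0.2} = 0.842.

n = 12 pairs

For a paired (one-sample on differences) test: n = ((z_{α} + z_β) / d)².
z_{α} + z_β = 1.282 + 0.842 = 2.124.
n = (2.124 / 0.63)² = 3.371² = 11.37.
Round up.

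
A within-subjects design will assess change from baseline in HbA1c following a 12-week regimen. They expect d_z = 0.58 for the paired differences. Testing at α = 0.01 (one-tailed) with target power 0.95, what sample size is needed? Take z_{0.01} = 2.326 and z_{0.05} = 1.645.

For a paired (one-sample on differences) test: n = ((z_{α} + z_β) / d)².
z_{α} + z_β = 2.326 + 1.645 = 3.971.
n = (3.971 / 0.58)² = 6.847² = 46.88.
Round up.

n = 47 pairs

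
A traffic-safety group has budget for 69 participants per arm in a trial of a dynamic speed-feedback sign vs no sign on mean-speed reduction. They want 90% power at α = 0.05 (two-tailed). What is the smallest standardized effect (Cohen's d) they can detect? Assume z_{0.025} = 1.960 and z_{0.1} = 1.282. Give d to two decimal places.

For two independent groups of n = 69 each: d_min = (z_{α/2} + z_β)·√(2/n).
z-sum = 1.960 + 1.282 = 3.242.
d_min = 3.242 × √(2/69) = 3.242 × 0.1703 = 0.552.

d_min ≈ 0.55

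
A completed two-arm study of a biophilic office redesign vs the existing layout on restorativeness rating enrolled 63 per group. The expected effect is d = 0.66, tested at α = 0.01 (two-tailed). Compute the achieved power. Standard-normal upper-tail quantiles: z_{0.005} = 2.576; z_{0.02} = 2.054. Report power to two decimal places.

power ≈ 0.87

For two equal groups, power = Φ(d·√(n/2) − z_{α/2}).
d·√(n/2) = 0.66 × √(63/2) = 0.66 × 5.612 = 3.704.
z_β = 3.704 − 2.576 = 1.128.
Power = Φ(1.128) = 0.870.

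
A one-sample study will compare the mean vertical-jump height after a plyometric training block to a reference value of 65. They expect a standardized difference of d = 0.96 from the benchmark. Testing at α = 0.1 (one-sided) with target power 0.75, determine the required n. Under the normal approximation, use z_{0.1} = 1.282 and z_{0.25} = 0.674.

n = 5

For a one-sample test: n = ((z_{α} + z_β) / d)².
z_{α} + z_β = 1.282 + 0.674 = 1.956.
n = (1.956 / 0.96)² = 2.038² = 4.15.
Round up.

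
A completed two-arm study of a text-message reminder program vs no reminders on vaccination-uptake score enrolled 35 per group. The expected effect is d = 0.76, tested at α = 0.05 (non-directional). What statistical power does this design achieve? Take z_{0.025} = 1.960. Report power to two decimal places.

power ≈ 0.89

For two equal groups, power = Φ(d·√(n/2) − z_{α/2}).
d·√(n/2) = 0.76 × √(35/2) = 0.76 × 4.183 = 3.179.
z_β = 3.179 − 1.960 = 1.219.
Power = Φ(1.219) = 0.889.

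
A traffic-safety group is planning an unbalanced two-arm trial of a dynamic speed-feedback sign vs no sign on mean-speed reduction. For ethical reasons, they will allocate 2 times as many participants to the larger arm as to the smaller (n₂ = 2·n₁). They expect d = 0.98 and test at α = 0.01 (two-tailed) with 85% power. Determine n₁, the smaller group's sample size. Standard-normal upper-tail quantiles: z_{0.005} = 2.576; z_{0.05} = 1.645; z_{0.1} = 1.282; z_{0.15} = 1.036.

n₁ = 21

With allocation ratio k = n₂/n₁ = 2, Var(x̄₁−x̄₂) = σ²(1/n₁ + 1/(k·n₁)) = σ²·(k+1)/(k·n₁).
So n₁ = (1 + 1/k)·((z_{α/2} + z_β)/d)² = 1.500 × (3.612/0.98)².
n₁ = 1.500 × 13.58 = 20.4.
Round up: n₁ = 21, giving n₂ = 2 × 21 = 42.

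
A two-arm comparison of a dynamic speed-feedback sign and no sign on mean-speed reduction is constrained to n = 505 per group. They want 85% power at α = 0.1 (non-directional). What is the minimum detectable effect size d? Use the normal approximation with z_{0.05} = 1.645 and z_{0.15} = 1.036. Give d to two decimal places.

For two independent groups of n = 505 each: d_min = (z_{α/2} + z_β)·√(2/n).
z-sum = 1.645 + 1.036 = 2.681.
d_min = 2.681 × √(2/505) = 2.681 × 0.0629 = 0.169.

d_min ≈ 0.17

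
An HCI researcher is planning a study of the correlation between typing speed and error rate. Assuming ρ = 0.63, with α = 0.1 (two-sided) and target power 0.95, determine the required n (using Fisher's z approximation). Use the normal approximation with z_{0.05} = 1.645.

Fisher's z: C = ½·ln((1+r)/(1−r)) = ½·ln(4.4054) = 0.7414.
n = ((z_{α/2} + z_β)/C)² + 3.
(1.645 + 1.645) / 0.7414 = 3.290 / 0.7414 = 4.438.
n = 4.438² + 3 = 19.69 + 3 = 22.7.
Round up.

n = 23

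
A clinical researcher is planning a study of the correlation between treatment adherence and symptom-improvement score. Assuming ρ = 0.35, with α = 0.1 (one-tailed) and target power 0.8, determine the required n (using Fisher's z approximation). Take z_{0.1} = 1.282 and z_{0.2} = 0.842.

Fisher's z: C = ½·ln((1+r)/(1−r)) = ½·ln(2.0769) = 0.3654.
n = ((z_{α} + z_β)/C)² + 3.
(1.282 + 0.842) / 0.3654 = 2.124 / 0.3654 = 5.813.
n = 5.813² + 3 = 33.79 + 3 = 36.8.
Round up.

n = 37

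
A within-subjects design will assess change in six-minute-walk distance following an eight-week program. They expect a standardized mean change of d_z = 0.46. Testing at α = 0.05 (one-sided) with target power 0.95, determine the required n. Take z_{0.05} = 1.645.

n = 52 pairs

For a paired (one-sample on differences) test: n = ((z_{α} + z_β) / d)².
z_{α} + z_β = 1.645 + 1.645 = 3.290.
n = (3.290 / 0.46)² = 7.152² = 51.15.
Round up.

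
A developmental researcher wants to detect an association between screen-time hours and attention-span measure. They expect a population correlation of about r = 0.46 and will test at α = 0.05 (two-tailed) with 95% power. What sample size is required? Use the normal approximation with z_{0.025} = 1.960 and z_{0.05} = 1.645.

n = 56

Fisher's z: C = ½·ln((1+r)/(1−r)) = ½·ln(2.7037) = 0.4973.
n = ((z_{α/2} + z_β)/C)² + 3.
(1.960 + 1.645) / 0.4973 = 3.605 / 0.4973 = 7.249.
n = 7.249² + 3 = 52.55 + 3 = 55.6.
Round up.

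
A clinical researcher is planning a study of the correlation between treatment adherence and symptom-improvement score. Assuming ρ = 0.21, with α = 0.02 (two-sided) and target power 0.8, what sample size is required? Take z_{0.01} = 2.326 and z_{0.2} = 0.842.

Fisher's z: C = ½·ln((1+r)/(1−r)) = ½·ln(1.5316) = 0.2132.
n = ((z_{α/2} + z_β)/C)² + 3.
(2.326 + 0.842) / 0.2132 = 3.168 / 0.2132 = 14.859.
n = 14.859² + 3 = 220.80 + 3 = 223.8.
Round up.

n = 224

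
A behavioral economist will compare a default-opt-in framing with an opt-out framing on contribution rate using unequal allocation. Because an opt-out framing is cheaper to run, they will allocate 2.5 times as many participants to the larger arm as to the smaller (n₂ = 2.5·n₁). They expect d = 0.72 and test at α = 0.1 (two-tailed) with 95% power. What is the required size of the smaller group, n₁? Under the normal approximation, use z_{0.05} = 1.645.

n₁ = 30

With allocation ratio k = n₂/n₁ = 2.5, Var(x̄₁−x̄₂) = σ²(1/n₁ + 1/(k·n₁)) = σ²·(k+1)/(k·n₁).
So n₁ = (1 + 1/k)·((z_{α/2} + z_β)/d)² = 1.400 × (3.290/0.72)².
n₁ = 1.400 × 20.88 = 29.2.
Round up: n₁ = 30, giving n₂ = 2.5 × 30 = 75.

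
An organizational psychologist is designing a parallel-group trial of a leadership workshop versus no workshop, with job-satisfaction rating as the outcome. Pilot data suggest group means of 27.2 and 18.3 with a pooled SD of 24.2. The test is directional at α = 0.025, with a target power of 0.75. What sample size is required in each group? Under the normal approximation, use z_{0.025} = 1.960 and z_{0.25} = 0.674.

n = 103 per group

Cohen's d = |M₁ − M₂| / SD_pooled = |27.2 − 18.3| / 24.2 = 8.9 / 24.2 = 0.368.
For two independent groups with equal n: n = 2·((z_{α} + z_β) / d)².
z_{α} + z_β = 1.960 + 0.674 = 2.634.
n = 2 × (2.634 / 0.368)² = 2 × 7.158² = 2 × 51.23 = 102.5.
Round up to the next whole participant.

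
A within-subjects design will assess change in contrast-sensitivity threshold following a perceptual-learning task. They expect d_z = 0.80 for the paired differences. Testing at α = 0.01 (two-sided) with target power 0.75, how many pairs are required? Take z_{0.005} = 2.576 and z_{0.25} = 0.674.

For a paired (one-sample on differences) test: n = ((z_{α/2} + z_β) / d)².
z_{α/2} + z_β = 2.576 + 0.674 = 3.250.
n = (3.250 / 0.80)² = 4.062² = 16.50.
Round up.

n = 17 pairs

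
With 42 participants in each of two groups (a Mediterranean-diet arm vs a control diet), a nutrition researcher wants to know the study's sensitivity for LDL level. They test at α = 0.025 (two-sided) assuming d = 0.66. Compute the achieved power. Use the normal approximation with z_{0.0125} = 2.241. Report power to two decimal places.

power ≈ 0.78

For two equal groups, power = Φ(d·√(n/2) − z_{α/2}).
d·√(n/2) = 0.66 × √(42/2) = 0.66 × 4.583 = 3.024.
z_β = 3.024 − 2.241 = 0.783.
Power = Φ(0.783) = 0.783.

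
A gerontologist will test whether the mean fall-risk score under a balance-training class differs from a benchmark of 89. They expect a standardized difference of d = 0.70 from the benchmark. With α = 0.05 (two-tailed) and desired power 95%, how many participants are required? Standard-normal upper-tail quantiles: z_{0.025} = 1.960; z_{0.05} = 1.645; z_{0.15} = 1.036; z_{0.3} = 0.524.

For a one-sample test: n = ((z_{α/2} + z_β) / d)².
z_{α/2} + z_β = 1.960 + 1.645 = 3.605.
n = (3.605 / 0.70)² = 5.150² = 26.52.
Round up.

n = 27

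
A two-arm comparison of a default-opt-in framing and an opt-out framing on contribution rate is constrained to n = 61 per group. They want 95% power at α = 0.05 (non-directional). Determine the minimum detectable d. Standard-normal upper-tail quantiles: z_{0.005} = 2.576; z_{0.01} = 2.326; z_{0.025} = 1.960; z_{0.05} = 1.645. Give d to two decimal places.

For two independent groups of n = 61 each: d_min = (z_{α/2} + z_β)·√(2/n).
z-sum = 1.960 + 1.645 = 3.605.
d_min = 3.605 × √(2/61) = 3.605 × 0.1811 = 0.653.

d_min ≈ 0.65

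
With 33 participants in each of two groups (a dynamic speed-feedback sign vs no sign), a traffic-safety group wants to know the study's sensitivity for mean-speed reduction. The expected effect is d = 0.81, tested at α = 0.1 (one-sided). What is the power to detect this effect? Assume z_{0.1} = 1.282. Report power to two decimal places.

For two equal groups, power = Φ(d·√(n/2) − z_{α}).
d·√(n/2) = 0.81 × √(33/2) = 0.81 × 4.062 = 3.290.
z_β = 3.290 − 1.282 = 2.008.
Power = Φ(2.008) = 0.978.

power ≈ 0.98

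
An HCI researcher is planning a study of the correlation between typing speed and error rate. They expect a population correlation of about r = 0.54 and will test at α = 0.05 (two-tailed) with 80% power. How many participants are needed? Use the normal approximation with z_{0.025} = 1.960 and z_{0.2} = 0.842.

Fisher's z: C = ½·ln((1+r)/(1−r)) = ½·ln(3.3478) = 0.6042.
n = ((z_{α/2} + z_β)/C)² + 3.
(1.960 + 0.842) / 0.6042 = 2.802 / 0.6042 = 4.638.
n = 4.638² + 3 = 21.51 + 3 = 24.5.
Round up.

n = 25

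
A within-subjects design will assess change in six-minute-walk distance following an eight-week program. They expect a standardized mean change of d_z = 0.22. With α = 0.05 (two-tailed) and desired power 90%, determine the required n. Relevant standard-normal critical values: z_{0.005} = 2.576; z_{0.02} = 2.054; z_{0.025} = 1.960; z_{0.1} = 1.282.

For a paired (one-sample on differences) test: n = ((z_{α/2} + z_β) / d)².
z_{α/2} + z_β = 1.960 + 1.282 = 3.242.
n = (3.242 / 0.22)² = 14.736² = 217.16.
Round up.

n = 218 pairs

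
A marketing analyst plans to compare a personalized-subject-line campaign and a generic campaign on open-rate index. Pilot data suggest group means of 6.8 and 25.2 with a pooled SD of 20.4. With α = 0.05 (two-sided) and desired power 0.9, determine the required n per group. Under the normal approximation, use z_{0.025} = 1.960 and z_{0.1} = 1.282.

Cohen's d = |M₁ − M₂| / SD_pooled = |6.8 − 25.2| / 20.4 = 18.4 / 20.4 = 0.902.
For two independent groups with equal n: n = 2·((z_{α/2} + z_β) / d)².
z_{α/2} + z_β = 1.960 + 1.282 = 3.242.
n = 2 × (3.242 / 0.902)² = 2 × 3.594² = 2 × 12.92 = 25.8.
Round up to the next whole participant.

n = 26 per group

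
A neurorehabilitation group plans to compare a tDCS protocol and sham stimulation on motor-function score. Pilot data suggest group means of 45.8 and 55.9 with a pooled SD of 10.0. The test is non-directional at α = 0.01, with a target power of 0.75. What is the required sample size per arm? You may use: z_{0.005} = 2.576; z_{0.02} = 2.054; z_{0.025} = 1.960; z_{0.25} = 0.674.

n = 21 per group

Cohen's d = |M₁ − M₂| / SD_pooled = |45.8 − 55.9| / 10.0 = 10.1 / 10.0 = 1.010.
For two independent groups with equal n: n = 2·((z_{α/2} + z_β) / d)².
z_{α/2} + z_β = 2.576 + 0.674 = 3.250.
n = 2 × (3.250 / 1.010)² = 2 × 3.218² = 2 × 10.35 = 20.7.
Round up to the next whole participant.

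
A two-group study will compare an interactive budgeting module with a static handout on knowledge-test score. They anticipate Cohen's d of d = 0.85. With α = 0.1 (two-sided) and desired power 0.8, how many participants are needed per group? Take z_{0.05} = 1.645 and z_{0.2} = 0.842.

For two independent groups with equal n: n = 2·((z_{α/2} + z_β) / d)².
z_{α/2} + z_β = 1.645 + 0.842 = 2.487.
n = 2 × (2.487 / 0.85)² = 2 × 2.926² = 2 × 8.56 = 17.1.
Round up to the next whole participant.

n = 18 per group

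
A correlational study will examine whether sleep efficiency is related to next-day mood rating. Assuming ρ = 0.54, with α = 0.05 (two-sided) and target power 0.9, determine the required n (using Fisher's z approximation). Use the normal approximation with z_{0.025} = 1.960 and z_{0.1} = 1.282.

Fisher's z: C = ½·ln((1+r)/(1−r)) = ½·ln(3.3478) = 0.6042.
n = ((z_{α/2} + z_β)/C)² + 3.
(1.960 + 1.282) / 0.6042 = 3.242 / 0.6042 = 5.366.
n = 5.366² + 3 = 28.79 + 3 = 31.8.
Round up.

n = 32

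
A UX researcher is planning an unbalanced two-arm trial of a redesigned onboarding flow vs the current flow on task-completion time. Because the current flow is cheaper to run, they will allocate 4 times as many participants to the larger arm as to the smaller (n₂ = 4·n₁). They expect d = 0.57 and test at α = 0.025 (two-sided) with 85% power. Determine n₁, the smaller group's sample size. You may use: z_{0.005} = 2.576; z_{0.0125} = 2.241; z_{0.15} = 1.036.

n₁ = 42

With allocation ratio k = n₂/n₁ = 4, Var(x̄₁−x̄₂) = σ²(1/n₁ + 1/(k·n₁)) = σ²·(k+1)/(k·n₁).
So n₁ = (1 + 1/k)·((z_{α/2} + z_β)/d)² = 1.250 × (3.277/0.57)².
n₁ = 1.250 × 33.05 = 41.3.
Round up: n₁ = 42, giving n₂ = 4 × 42 = 168.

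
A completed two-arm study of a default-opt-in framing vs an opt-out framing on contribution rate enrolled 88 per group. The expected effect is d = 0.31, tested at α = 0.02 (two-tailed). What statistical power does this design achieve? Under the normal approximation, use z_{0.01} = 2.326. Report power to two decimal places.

power ≈ 0.39

For two equal groups, power = Φ(d·√(n/2) − z_{α/2}).
d·√(n/2) = 0.31 × √(88/2) = 0.31 × 6.633 = 2.056.
z_β = 2.056 − 2.326 = -0.270.
Power = Φ(-0.270) = 0.394.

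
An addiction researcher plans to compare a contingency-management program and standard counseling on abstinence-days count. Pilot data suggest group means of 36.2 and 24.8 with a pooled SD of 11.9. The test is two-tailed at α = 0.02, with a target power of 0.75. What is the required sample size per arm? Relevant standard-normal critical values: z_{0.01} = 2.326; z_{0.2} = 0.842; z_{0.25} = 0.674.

n = 20 per group

Cohen's d = |M₁ − M₂| / SD_pooled = |36.2 − 24.8| / 11.9 = 11.4 / 11.9 = 0.958.
For two independent groups with equal n: n = 2·((z_{α/2} + z_β) / d)².
z_{α/2} + z_β = 2.326 + 0.674 = 3.000.
n = 2 × (3.000 / 0.958)² = 2 × 3.132² = 2 × 9.81 = 19.6.
Round up to the next whole participant.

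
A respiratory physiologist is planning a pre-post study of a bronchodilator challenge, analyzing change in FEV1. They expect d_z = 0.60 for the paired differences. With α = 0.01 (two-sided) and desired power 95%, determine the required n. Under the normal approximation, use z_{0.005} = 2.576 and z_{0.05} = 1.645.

n = 50 pairs

For a paired (one-sample on differences) test: n = ((z_{α/2} + z_β) / d)².
z_{α/2} + z_β = 2.576 + 1.645 = 4.221.
n = (4.221 / 0.60)² = 7.035² = 49.49.
Round up.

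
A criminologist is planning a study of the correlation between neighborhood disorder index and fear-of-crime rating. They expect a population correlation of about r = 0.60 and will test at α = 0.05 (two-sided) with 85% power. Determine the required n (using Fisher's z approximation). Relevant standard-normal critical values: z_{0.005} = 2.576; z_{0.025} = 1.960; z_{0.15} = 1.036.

Fisher's z: C = ½·ln((1+r)/(1−r)) = ½·ln(4.0000) = 0.6931.
n = ((z_{α/2} + z_β)/C)² + 3.
(1.960 + 1.036) / 0.6931 = 2.996 / 0.6931 = 4.323.
n = 4.323² + 3 = 18.68 + 3 = 21.7.
Round up.

n = 22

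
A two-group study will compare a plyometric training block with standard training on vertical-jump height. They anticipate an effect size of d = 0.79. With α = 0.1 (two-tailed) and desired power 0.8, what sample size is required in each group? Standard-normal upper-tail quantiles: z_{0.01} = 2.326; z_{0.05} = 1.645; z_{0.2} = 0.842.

n = 20 per group

For two independent groups with equal n: n = 2·((z_{α/2} + z_β) / d)².
z_{α/2} + z_β = 1.645 + 0.842 = 2.487.
n = 2 × (2.487 / 0.79)² = 2 × 3.148² = 2 × 9.91 = 19.8.
Round up to the next whole participant.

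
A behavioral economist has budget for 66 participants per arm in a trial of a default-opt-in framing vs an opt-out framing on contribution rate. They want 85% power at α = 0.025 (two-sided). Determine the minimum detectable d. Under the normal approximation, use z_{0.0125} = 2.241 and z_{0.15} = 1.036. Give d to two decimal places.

d_min ≈ 0.57

For two independent groups of n = 66 each: d_min = (z_{α/2} + z_β)·√(2/n).
z-sum = 2.241 + 1.036 = 3.277.
d_min = 3.277 × √(2/66) = 3.277 × 0.1741 = 0.570.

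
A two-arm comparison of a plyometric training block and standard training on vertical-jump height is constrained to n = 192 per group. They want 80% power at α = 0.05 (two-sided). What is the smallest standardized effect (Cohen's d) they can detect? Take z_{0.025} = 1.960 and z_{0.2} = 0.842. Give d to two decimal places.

For two independent groups of n = 192 each: d_min = (z_{α/2} + z_β)·√(2/n).
z-sum = 1.960 + 0.842 = 2.802.
d_min = 2.802 × √(2/192) = 2.802 × 0.1021 = 0.286.

d_min ≈ 0.29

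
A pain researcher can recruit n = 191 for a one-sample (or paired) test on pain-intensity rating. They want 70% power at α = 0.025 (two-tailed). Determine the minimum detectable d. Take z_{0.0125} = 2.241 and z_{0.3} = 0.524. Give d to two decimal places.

For a single sample (or paired design) of n = 191: d_min = (z_{α/2} + z_β)/√n.
z-sum = 2.241 + 0.524 = 2.765.
d_min = 2.765 / √191 = 2.765 / 13.820 = 0.200.

d_min ≈ 0.20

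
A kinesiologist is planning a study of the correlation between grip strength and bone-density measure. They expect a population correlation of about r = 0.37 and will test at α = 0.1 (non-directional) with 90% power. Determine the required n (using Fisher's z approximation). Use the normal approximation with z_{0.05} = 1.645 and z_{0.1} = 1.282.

Fisher's z: C = ½·ln((1+r)/(1−r)) = ½·ln(2.1746) = 0.3884.
n = ((z_{α/2} + z_β)/C)² + 3.
(1.645 + 1.282) / 0.3884 = 2.927 / 0.3884 = 7.536.
n = 7.536² + 3 = 56.79 + 3 = 59.8.
Round up.

n = 60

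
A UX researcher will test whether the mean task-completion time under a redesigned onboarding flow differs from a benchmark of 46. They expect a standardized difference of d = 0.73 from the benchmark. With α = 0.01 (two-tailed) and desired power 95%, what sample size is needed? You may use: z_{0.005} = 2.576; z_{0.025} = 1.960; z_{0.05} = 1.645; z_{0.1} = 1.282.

n = 34

For a one-sample test: n = ((z_{α/2} + z_β) / d)².
z_{α/2} + z_β = 2.576 + 1.645 = 4.221.
n = (4.221 / 0.73)² = 5.782² = 33.43.
Round up.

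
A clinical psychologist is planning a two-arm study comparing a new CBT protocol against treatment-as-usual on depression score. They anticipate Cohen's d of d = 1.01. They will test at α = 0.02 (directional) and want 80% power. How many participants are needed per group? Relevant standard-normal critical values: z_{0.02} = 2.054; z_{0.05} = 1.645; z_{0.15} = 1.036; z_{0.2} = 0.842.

n = 17 per group

For two independent groups with equal n: n = 2·((z_{α} + z_β) / d)².
z_{α} + z_β = 2.054 + 0.842 = 2.896.
n = 2 × (2.896 / 1.01)² = 2 × 2.867² = 2 × 8.22 = 16.4.
Round up to the next whole participant.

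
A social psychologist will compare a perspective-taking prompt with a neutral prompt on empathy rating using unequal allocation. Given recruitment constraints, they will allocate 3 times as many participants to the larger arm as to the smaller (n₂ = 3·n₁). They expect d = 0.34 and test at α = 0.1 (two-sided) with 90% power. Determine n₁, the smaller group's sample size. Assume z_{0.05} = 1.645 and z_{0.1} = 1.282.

n₁ = 99

With allocation ratio k = n₂/n₁ = 3, Var(x̄₁−x̄₂) = σ²(1/n₁ + 1/(k·n₁)) = σ²·(k+1)/(k·n₁).
So n₁ = (1 + 1/k)·((z_{α/2} + z_β)/d)² = 1.333 × (2.927/0.34)².
n₁ = 1.333 × 74.11 = 98.8.
Round up: n₁ = 99, giving n₂ = 3 × 99 = 297.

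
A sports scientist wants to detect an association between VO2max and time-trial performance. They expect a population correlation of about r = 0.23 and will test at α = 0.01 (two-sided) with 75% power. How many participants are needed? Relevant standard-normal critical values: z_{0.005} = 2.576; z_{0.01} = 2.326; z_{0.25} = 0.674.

n = 196

Fisher's z: C = ½·ln((1+r)/(1−r)) = ½·ln(1.5974) = 0.2342.
n = ((z_{α/2} + z_β)/C)² + 3.
(2.576 + 0.674) / 0.2342 = 3.250 / 0.2342 = 13.877.
n = 13.877² + 3 = 192.57 + 3 = 195.6.
Round up.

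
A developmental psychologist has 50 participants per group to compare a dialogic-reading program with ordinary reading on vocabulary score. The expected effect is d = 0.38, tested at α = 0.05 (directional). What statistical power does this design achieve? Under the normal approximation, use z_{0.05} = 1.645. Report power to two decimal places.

For two equal groups, power = Φ(d·√(n/2) − z_{α}).
d·√(n/2) = 0.38 × √(50/2) = 0.38 × 5.000 = 1.900.
z_β = 1.900 − 1.645 = 0.255.
Power = Φ(0.255) = 0.601.

power ≈ 0.60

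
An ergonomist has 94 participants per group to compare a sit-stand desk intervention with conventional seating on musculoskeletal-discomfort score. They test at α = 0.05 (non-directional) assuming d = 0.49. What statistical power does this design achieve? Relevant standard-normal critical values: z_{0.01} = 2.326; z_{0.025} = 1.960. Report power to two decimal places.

power ≈ 0.92

For two equal groups, power = Φ(d·√(n/2) − z_{α/2}).
d·√(n/2) = 0.49 × √(94/2) = 0.49 × 6.856 = 3.359.
z_β = 3.359 − 1.960 = 1.399.
Power = Φ(1.399) = 0.919.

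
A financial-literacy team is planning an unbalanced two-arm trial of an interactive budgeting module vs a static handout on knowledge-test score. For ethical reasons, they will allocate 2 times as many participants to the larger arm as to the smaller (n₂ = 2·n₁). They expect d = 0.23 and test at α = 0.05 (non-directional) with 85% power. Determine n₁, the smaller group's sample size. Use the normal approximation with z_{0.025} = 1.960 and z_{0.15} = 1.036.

With allocation ratio k = n₂/n₁ = 2, Var(x̄₁−x̄₂) = σ²(1/n₁ + 1/(k·n₁)) = σ²·(k+1)/(k·n₁).
So n₁ = (1 + 1/k)·((z_{α/2} + z_β)/d)² = 1.500 × (2.996/0.23)².
n₁ = 1.500 × 169.68 = 254.5.
Round up: n₁ = 255, giving n₂ = 2 × 255 = 510.

n₁ = 255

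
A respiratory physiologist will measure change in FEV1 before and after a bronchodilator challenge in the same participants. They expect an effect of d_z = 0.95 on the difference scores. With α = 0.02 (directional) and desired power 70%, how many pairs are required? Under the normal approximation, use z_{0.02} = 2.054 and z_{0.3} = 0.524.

For a paired (one-sample on differences) test: n = ((z_{α} + z_β) / d)².
z_{α} + z_β = 2.054 + 0.524 = 2.578.
n = (2.578 / 0.95)² = 2.714² = 7.36.
Round up.

n = 8 pairs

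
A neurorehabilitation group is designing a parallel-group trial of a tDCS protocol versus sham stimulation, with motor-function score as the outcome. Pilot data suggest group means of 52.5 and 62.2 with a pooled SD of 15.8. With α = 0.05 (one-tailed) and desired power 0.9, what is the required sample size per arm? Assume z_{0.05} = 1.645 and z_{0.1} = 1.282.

n = 46 per group

Cohen's d = |M₁ − M₂| / SD_pooled = |52.5 − 62.2| / 15.8 = 9.7 / 15.8 = 0.614.
For two independent groups with equal n: n = 2·((z_{α} + z_β) / d)².
z_{α} + z_β = 1.645 + 1.282 = 2.927.
n = 2 × (2.927 / 0.614)² = 2 × 4.767² = 2 × 22.73 = 45.5.
Round up to the next whole participant.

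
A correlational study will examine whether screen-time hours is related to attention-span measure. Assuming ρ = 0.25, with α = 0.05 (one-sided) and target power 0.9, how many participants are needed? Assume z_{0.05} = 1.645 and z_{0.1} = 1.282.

n = 135

Fisher's z: C = ½·ln((1+r)/(1−r)) = ½·ln(1.6667) = 0.2554.
n = ((z_{α} + z_β)/C)² + 3.
(1.645 + 1.282) / 0.2554 = 2.927 / 0.2554 = 11.460.
n = 11.460² + 3 = 131.34 + 3 = 134.3.
Round up.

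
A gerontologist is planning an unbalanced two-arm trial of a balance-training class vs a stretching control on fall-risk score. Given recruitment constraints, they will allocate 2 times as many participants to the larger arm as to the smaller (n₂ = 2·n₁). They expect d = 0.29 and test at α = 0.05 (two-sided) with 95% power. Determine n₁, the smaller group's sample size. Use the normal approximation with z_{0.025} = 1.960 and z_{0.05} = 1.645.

n₁ = 232

With allocation ratio k = n₂/n₁ = 2, Var(x̄₁−x̄₂) = σ²(1/n₁ + 1/(k·n₁)) = σ²·(k+1)/(k·n₁).
So n₁ = (1 + 1/k)·((z_{α/2} + z_β)/d)² = 1.500 × (3.605/0.29)².
n₁ = 1.500 × 154.53 = 231.8.
Round up: n₁ = 232, giving n₂ = 2 × 232 = 464.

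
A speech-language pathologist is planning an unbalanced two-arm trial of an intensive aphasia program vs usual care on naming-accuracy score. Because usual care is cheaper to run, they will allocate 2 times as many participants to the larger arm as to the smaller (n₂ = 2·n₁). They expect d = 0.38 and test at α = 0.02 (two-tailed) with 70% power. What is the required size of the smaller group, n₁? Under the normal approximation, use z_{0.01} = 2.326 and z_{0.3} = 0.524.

n₁ = 85

With allocation ratio k = n₂/n₁ = 2, Var(x̄₁−x̄₂) = σ²(1/n₁ + 1/(k·n₁)) = σ²·(k+1)/(k·n₁).
So n₁ = (1 + 1/k)·((z_{α/2} + z_β)/d)² = 1.500 × (2.850/0.38)².
n₁ = 1.500 × 56.25 = 84.4.
Round up: n₁ = 85, giving n₂ = 2 × 85 = 170.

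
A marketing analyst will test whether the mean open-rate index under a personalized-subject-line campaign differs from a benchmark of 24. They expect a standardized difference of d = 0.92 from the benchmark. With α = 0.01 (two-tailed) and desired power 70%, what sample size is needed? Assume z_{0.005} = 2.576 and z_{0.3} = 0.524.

n = 12

For a one-sample test: n = ((z_{α/2} + z_β) / d)².
z_{α/2} + z_β = 2.576 + 0.524 = 3.100.
n = (3.100 / 0.92)² = 3.370² = 11.35.
Round up.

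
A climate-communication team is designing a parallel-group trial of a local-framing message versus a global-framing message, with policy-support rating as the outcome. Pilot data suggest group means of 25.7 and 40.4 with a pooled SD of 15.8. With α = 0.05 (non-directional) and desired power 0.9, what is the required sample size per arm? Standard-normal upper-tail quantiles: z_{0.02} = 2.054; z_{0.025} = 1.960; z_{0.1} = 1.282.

Cohen's d = |M₁ − M₂| / SD_pooled = |25.7 − 40.4| / 15.8 = 14.7 / 15.8 = 0.930.
For two independent groups with equal n: n = 2·((z_{α/2} + z_β) / d)².
z_{α/2} + z_β = 1.960 + 1.282 = 3.242.
n = 2 × (3.242 / 0.930)² = 2 × 3.486² = 2 × 12.15 = 24.3.
Round up to the next whole participant.

n = 25 per group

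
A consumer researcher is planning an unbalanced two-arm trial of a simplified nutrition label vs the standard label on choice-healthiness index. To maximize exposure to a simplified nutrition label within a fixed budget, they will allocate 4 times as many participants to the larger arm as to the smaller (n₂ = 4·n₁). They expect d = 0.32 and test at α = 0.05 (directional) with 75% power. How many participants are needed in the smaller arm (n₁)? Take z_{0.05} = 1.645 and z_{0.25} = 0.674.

n₁ = 66

With allocation ratio k = n₂/n₁ = 4, Var(x̄₁−x̄₂) = σ²(1/n₁ + 1/(k·n₁)) = σ²·(k+1)/(k·n₁).
So n₁ = (1 + 1/k)·((z_{α} + z_β)/d)² = 1.250 × (2.319/0.32)².
n₁ = 1.250 × 52.52 = 65.6.
Round up: n₁ = 66, giving n₂ = 4 × 66 = 264.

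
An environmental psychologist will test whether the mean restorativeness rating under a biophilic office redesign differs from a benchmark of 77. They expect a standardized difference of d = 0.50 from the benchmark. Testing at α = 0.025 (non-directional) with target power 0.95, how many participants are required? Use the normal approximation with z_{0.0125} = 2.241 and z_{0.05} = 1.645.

n = 61

For a one-sample test: n = ((z_{α/2} + z_β) / d)².
z_{α/2} + z_β = 2.241 + 1.645 = 3.886.
n = (3.886 / 0.50)² = 7.772² = 60.40.
Round up.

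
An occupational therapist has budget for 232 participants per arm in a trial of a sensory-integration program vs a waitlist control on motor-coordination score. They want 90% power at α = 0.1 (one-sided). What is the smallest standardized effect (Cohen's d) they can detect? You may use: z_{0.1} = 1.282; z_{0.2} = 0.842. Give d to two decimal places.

For two independent groups of n = 232 each: d_min = (z_{α} + z_β)·√(2/n).
z-sum = 1.282 + 1.282 = 2.564.
d_min = 2.564 × √(2/232) = 2.564 × 0.0928 = 0.238.

d_min ≈ 0.24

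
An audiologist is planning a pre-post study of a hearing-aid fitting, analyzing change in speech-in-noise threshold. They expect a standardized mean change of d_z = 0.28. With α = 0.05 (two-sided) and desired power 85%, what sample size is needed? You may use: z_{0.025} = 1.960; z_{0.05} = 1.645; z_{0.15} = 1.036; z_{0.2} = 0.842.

For a paired (one-sample on differences) test: n = ((z_{α/2} + z_β) / d)².
z_{α/2} + z_β = 1.960 + 1.036 = 2.996.
n = (2.996 / 0.28)² = 10.700² = 114.49.
Round up.

n = 115 pairs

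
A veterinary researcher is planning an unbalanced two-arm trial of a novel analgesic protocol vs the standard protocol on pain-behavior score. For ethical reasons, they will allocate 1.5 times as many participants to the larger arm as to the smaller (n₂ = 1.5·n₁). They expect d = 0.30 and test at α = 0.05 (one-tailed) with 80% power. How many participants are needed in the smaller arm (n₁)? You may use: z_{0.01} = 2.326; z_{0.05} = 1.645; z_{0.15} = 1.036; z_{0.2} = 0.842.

With allocation ratio k = n₂/n₁ = 1.5, Var(x̄₁−x̄₂) = σ²(1/n₁ + 1/(k·n₁)) = σ²·(k+1)/(k·n₁).
So n₁ = (1 + 1/k)·((z_{α} + z_β)/d)² = 1.667 × (2.487/0.30)².
n₁ = 1.667 × 68.72 = 114.5.
Round up: n₁ = 115, giving n₂ = ⌈1.5 × 115⌉ = ⌈172.5⌉ = 173.

n₁ = 115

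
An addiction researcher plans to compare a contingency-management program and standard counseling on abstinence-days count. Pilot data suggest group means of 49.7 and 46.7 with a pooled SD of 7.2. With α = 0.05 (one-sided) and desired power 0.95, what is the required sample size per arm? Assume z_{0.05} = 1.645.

n = 125 per group

Cohen's d = |M₁ − M₂| / SD_pooled = |49.7 − 46.7| / 7.2 = 3.0 / 7.2 = 0.417.
For two independent groups with equal n: n = 2·((z_{α} + z_β) / d)².
z_{α} + z_β = 1.645 + 1.645 = 3.290.
n = 2 × (3.290 / 0.417)² = 2 × 7.890² = 2 × 62.25 = 124.5.
Round up to the next whole participant.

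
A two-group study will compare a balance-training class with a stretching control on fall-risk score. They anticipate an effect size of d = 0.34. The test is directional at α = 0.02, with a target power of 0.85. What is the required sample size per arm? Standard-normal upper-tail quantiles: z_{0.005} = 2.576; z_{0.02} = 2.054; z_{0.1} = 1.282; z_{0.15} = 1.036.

n = 166 per group

For two independent groups with equal n: n = 2·((z_{α} + z_β) / d)².
z_{α} + z_β = 2.054 + 1.036 = 3.090.
n = 2 × (3.090 / 0.34)² = 2 × 9.088² = 2 × 82.60 = 165.2.
Round up to the next whole participant.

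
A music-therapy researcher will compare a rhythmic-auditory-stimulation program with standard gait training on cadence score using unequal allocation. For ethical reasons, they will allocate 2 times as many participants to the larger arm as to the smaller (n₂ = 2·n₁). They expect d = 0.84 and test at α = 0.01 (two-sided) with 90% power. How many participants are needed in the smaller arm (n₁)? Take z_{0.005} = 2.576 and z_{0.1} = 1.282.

With allocation ratio k = n₂/n₁ = 2, Var(x̄₁−x̄₂) = σ²(1/n₁ + 1/(k·n₁)) = σ²·(k+1)/(k·n₁).
So n₁ = (1 + 1/k)·((z_{α/2} + z_β)/d)² = 1.500 × (3.858/0.84)².
n₁ = 1.500 × 21.09 = 31.6.
Round up: n₁ = 32, giving n₂ = 2 × 32 = 64.

n₁ = 32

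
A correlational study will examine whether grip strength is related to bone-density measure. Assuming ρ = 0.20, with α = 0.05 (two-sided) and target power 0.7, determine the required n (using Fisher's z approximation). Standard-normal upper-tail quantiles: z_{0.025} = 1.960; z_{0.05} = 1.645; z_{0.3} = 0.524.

Fisher's z: C = ½·ln((1+r)/(1−r)) = ½·ln(1.5000) = 0.2027.
n = ((z_{α/2} + z_β)/C)² + 3.
(1.960 + 0.524) / 0.2027 = 2.484 / 0.2027 = 12.255.
n = 12.255² + 3 = 150.17 + 3 = 153.2.
Round up.

n = 154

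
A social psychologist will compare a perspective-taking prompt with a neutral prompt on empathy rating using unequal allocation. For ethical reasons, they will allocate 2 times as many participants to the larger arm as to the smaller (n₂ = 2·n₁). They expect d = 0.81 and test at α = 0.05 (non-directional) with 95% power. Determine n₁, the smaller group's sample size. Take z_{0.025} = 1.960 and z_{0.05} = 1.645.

With allocation ratio k = n₂/n₁ = 2, Var(x̄₁−x̄₂) = σ²(1/n₁ + 1/(k·n₁)) = σ²·(k+1)/(k·n₁).
So n₁ = (1 + 1/k)·((z_{α/2} + z_β)/d)² = 1.500 × (3.605/0.81)².
n₁ = 1.500 × 19.81 = 29.7.
Round up: n₁ = 30, giving n₂ = 2 × 30 = 60.

n₁ = 30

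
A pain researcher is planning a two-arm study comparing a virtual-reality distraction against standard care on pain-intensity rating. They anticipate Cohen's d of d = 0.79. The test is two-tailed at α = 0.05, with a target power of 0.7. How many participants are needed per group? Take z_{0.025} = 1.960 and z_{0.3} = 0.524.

n = 20 per group

For two independent groups with equal n: n = 2·((z_{α/2} + z_β) / d)².
z_{α/2} + z_β = 1.960 + 0.524 = 2.484.
n = 2 × (2.484 / 0.79)² = 2 × 3.144² = 2 × 9.89 = 19.8.
Round up to the next whole participant.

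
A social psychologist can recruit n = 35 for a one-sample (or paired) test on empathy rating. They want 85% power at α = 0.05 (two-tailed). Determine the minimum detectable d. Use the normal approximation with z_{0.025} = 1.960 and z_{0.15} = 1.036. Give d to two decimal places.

For a single sample (or paired design) of n = 35: d_min = (z_{α/2} + z_β)/√n.
z-sum = 1.960 + 1.036 = 2.996.
d_min = 2.996 / √35 = 2.996 / 5.916 = 0.506.

d_min ≈ 0.51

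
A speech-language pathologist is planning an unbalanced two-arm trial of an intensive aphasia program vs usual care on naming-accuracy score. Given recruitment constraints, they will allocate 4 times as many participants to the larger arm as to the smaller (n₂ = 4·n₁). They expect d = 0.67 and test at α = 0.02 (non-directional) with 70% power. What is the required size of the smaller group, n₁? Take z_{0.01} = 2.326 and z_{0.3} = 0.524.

With allocation ratio k = n₂/n₁ = 4, Var(x̄₁−x̄₂) = σ²(1/n₁ + 1/(k·n₁)) = σ²·(k+1)/(k·n₁).
So n₁ = (1 + 1/k)·((z_{α/2} + z_β)/d)² = 1.250 × (2.850/0.67)².
n₁ = 1.250 × 18.09 = 22.6.
Round up: n₁ = 23, giving n₂ = 4 × 23 = 92.

n₁ = 23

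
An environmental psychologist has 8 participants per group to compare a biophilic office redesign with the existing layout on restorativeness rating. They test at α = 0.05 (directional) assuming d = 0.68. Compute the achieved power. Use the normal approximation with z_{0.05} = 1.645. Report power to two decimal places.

For two equal groups, power = Φ(d·√(n/2) − z_{α}).
d·√(n/2) = 0.68 × √(8/2) = 0.68 × 2.000 = 1.360.
z_β = 1.360 − 1.645 = -0.285.
Power = Φ(-0.285) = 0.388.

power ≈ 0.39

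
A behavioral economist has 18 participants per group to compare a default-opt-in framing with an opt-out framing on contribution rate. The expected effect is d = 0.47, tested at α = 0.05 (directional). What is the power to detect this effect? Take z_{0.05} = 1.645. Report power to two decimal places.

For two equal groups, power = Φ(d·√(n/2) − z_{α}).
d·√(n/2) = 0.47 × √(18/2) = 0.47 × 3.000 = 1.410.
z_β = 1.410 − 1.645 = -0.235.
Power = Φ(-0.235) = 0.407.

power ≈ 0.41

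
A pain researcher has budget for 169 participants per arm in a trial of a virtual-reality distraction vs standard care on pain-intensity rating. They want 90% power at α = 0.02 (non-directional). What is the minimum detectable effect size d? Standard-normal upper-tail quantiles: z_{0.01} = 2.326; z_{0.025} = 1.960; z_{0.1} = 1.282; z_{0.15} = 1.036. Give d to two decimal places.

For two independent groups of n = 169 each: d_min = (z_{α/2} + z_β)·√(2/n).
z-sum = 2.326 + 1.282 = 3.608.
d_min = 3.608 × √(2/169) = 3.608 × 0.1088 = 0.392.

d_min ≈ 0.39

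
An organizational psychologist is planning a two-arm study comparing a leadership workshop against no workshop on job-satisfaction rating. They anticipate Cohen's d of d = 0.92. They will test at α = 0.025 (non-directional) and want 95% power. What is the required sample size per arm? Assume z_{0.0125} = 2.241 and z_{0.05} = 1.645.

n = 36 per group

For two independent groups with equal n: n = 2·((z_{α/2} + z_β) / d)².
z_{α/2} + z_β = 2.241 + 1.645 = 3.886.
n = 2 × (3.886 / 0.92)² = 2 × 4.224² = 2 × 17.84 = 35.7.
Round up to the next whole participant.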